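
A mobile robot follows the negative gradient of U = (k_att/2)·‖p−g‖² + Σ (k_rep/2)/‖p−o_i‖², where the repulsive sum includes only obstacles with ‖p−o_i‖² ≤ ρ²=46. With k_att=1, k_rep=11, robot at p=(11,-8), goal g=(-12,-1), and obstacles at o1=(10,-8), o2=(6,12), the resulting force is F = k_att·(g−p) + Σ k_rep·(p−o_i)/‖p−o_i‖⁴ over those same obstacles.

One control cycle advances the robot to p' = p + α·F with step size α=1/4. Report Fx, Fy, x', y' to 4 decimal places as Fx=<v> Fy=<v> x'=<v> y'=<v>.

F_att = 1·(g−p) = 1·(-23,7) = (-23.0000,7.0000)
o1: d²=1 ≤ ρ²=46; F_rep = 11·(1,0)/1² = (11.0000,0.0000)
o2: d²=425 > ρ²=46 → inactive
F = F_att + ΣF_rep = (-12.0000,7.0000)
p' = p + 1/4·F = (8.0000,-6.2500)

Fx=-12.0000 Fy=7.0000 x'=8.0000 y'=-6.2500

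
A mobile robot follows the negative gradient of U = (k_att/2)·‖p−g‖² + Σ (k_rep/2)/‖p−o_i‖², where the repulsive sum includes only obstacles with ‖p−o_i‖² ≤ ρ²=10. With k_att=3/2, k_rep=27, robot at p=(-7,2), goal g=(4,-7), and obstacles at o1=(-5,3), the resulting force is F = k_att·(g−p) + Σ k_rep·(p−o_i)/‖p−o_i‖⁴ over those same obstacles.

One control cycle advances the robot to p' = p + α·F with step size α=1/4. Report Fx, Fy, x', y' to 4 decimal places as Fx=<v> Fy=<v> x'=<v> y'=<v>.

Fx=14.3400 Fy=-14.5800 x'=-3.4150 y'=-1.6450

F_att = 3/2·(g−p) = 3/2·(11,-9) = (16.5000,-13.5000)
o1: d²=5 ≤ ρ²=10; F_rep = 27·(-2,-1)/5² = (-2.1600,-1.0800)
F = F_att + ΣF_rep = (14.3400,-14.5800)
p' = p + 1/4·F = (-3.4150,-1.6450)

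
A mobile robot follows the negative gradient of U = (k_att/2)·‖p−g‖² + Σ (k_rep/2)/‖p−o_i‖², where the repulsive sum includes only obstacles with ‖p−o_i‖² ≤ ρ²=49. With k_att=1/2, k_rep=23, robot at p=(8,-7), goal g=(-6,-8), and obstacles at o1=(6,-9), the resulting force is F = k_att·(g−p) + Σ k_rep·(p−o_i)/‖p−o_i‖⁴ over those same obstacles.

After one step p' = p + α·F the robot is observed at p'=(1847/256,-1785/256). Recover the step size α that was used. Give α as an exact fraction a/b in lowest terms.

α = 1/8

F_att = 1/2·(g−p) = 1/2·(-14,-1) = (-7.0000,-0.5000)
o1: d²=8 ≤ ρ²=49; F_rep = 23·(2,2)/8² = (0.7188,0.7188)
F = F_att + ΣF_rep = (-6.2812,0.2188)
Δp = p'−p = (-0.7852,0.0273); α = Δx/Fx = (-201/256) / (-201/32) = 1/8
check: Δy/Fy = (7/256) / (7/32) = 1/8 ✓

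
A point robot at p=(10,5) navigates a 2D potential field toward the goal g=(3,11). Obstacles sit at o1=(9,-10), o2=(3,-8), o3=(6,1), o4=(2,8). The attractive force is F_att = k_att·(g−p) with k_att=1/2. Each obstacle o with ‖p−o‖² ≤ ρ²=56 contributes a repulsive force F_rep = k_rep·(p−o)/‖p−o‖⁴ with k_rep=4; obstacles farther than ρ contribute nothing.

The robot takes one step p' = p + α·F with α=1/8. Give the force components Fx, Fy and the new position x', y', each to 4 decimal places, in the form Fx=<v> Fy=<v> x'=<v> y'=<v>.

Fx=-3.4844 Fy=3.0156 x'=9.5645 y'=5.3770

F_att = 1/2·(g−p) = 1/2·(-7,6) = (-3.5000,3.0000)
o1: d²=226 > ρ²=56 → inactive
o2: d²=218 > ρ²=56 → inactive
o3: d²=32 ≤ ρ²=56; F_rep = 4·(4,4)/32² = (0.0156,0.0156)
o4: d²=73 > ρ²=56 → inactive
F = F_att + ΣF_rep = (-3.4844,3.0156)
p' = p + 1/8·F = (9.5645,5.3770)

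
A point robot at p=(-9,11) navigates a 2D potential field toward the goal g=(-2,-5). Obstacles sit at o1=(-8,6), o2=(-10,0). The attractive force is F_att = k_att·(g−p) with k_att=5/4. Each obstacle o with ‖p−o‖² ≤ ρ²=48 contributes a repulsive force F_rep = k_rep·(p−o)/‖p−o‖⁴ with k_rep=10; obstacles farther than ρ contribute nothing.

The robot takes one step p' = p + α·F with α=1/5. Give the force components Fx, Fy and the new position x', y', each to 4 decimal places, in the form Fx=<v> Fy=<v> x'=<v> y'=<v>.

Fx=8.7352 Fy=-19.9260 x'=-7.2530 y'=7.0148

F_att = 5/4·(g−p) = 5/4·(7,-16) = (8.7500,-20.0000)
o1: d²=26 ≤ ρ²=48; F_rep = 10·(-1,5)/26² = (-0.0148,0.0740)
o2: d²=122 > ρ²=48 → inactive
F = F_att + ΣF_rep = (8.7352,-19.9260)
p' = p + 1/5·F = (-7.2530,7.0148)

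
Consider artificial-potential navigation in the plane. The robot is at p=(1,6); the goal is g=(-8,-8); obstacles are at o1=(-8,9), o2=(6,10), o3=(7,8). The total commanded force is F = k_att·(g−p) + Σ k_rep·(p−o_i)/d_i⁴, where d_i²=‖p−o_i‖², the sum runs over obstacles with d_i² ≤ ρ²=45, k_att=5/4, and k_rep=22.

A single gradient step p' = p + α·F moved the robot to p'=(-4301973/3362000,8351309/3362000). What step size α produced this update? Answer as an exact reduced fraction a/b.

α = 1/5

F_att = 5/4·(g−p) = 5/4·(-9,-14) = (-11.2500,-17.5000)
o1: d²=90 > ρ²=45 → inactive
o2: d²=41 ≤ ρ²=45; F_rep = 22·(-5,-4)/41² = (-0.0654,-0.0523)
o3: d²=40 ≤ ρ²=45; F_rep = 22·(-6,-2)/40² = (-0.0825,-0.0275)
F = F_att + ΣF_rep = (-11.3979,-17.5798)
Δp = p'−p = (-2.2796,-3.5160); α = Δx/Fx = (-7663973/3362000) / (-7663973/672400) = 1/5
check: Δy/Fy = (-11820691/3362000) / (-11820691/672400) = 1/5 ✓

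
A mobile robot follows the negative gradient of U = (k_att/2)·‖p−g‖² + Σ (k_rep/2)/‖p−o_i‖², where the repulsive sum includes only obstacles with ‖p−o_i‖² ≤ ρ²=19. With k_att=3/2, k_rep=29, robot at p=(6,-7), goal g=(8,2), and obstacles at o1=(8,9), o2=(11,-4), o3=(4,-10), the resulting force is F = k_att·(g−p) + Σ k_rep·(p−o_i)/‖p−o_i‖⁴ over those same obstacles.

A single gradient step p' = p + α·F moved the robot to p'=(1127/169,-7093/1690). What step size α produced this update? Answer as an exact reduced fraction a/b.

F_att = 3/2·(g−p) = 3/2·(2,9) = (3.0000,13.5000)
o1: d²=260 > ρ²=19 → inactive
o2: d²=34 > ρ²=19 → inactive
o3: d²=13 ≤ ρ²=19; F_rep = 29·(2,3)/13² = (0.3432,0.5148)
F = F_att + ΣF_rep = (3.3432,14.0148)
Δp = p'−p = (0.6686,2.8030); α = Δx/Fx = (113/169) / (565/169) = 1/5
check: Δy/Fy = (4737/1690) / (4737/338) = 1/5 ✓

α = 1/5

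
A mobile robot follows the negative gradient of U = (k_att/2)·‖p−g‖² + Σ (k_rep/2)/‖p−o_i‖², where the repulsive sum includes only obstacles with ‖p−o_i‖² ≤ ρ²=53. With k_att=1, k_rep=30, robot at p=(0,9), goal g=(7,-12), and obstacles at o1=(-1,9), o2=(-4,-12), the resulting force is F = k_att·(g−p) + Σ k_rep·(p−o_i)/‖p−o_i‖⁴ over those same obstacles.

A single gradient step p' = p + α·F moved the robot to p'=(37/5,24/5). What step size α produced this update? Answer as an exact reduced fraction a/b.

F_att = 1·(g−p) = 1·(7,-21) = (7.0000,-21.0000)
o1: d²=1 ≤ ρ²=53; F_rep = 30·(1,0)/1² = (30.0000,0.0000)
o2: d²=457 > ρ²=53 → inactive
F = F_att + ΣF_rep = (37.0000,-21.0000)
Δp = p'−p = (7.4000,-4.2000); α = Δx/Fx = (37/5) / (37) = 1/5
check: Δy/Fy = (-21/5) / (-21) = 1/5 ✓

α = 1/5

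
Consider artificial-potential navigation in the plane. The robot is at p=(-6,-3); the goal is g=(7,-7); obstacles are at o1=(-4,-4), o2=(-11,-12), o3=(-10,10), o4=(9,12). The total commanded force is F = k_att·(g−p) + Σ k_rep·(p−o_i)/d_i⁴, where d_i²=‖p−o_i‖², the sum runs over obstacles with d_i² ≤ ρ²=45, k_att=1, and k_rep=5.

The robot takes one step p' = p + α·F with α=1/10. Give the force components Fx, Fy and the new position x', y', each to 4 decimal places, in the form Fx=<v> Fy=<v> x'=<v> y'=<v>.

F_att = 1·(g−p) = 1·(13,-4) = (13.0000,-4.0000)
o1: d²=5 ≤ ρ²=45; F_rep = 5·(-2,1)/5² = (-0.4000,0.2000)
o2: d²=106 > ρ²=45 → inactive
o3: d²=185 > ρ²=45 → inactive
o4: d²=450 > ρ²=45 → inactive
F = F_att + ΣF_rep = (12.6000,-3.8000)
p' = p + 1/10·F = (-4.7400,-3.3800)

Fx=12.6000 Fy=-3.8000 x'=-4.7400 y'=-3.3800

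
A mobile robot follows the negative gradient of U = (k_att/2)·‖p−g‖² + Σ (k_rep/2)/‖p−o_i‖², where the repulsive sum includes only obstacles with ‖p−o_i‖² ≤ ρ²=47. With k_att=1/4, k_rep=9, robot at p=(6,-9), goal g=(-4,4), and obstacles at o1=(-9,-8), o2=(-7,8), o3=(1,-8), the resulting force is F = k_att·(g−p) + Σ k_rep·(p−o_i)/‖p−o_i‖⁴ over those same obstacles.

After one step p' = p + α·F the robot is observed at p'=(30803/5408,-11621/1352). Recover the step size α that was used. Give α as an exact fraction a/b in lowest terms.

F_att = 1/4·(g−p) = 1/4·(-10,13) = (-2.5000,3.2500)
o1: d²=226 > ρ²=47 → inactive
o2: d²=458 > ρ²=47 → inactive
o3: d²=26 ≤ ρ²=47; F_rep = 9·(5,-1)/26² = (0.0666,-0.0133)
F = F_att + ΣF_rep = (-2.4334,3.2367)
Δp = p'−p = (-0.3042,0.4046); α = Δx/Fx = (-1645/5408) / (-1645/676) = 1/8
check: Δy/Fy = (547/1352) / (547/169) = 1/8 ✓

α = 1/8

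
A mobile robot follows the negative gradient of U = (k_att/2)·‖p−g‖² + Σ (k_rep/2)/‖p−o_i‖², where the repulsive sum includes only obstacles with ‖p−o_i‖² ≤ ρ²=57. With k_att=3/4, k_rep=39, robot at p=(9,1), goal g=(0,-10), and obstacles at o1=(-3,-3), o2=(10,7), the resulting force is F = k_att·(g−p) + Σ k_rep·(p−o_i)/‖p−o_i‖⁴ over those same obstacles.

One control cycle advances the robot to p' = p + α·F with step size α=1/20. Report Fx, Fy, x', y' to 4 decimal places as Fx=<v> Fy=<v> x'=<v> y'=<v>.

Fx=-6.7785 Fy=-8.4209 x'=8.6611 y'=0.5790

F_att = 3/4·(g−p) = 3/4·(-9,-11) = (-6.7500,-8.2500)
o1: d²=160 > ρ²=57 → inactive
o2: d²=37 ≤ ρ²=57; F_rep = 39·(-1,-6)/37² = (-0.0285,-0.1709)
F = F_att + ΣF_rep = (-6.7785,-8.4209)
p' = p + 1/20·F = (8.6611,0.5790)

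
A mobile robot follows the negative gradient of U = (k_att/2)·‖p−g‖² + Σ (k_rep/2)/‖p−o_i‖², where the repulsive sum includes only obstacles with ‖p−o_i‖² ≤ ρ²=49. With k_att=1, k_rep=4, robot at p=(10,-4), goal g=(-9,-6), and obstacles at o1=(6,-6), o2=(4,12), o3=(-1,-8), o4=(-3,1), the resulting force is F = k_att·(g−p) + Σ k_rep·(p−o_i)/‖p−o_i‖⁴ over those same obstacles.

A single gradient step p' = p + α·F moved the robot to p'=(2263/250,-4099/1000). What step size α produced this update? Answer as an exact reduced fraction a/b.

α = 1/20

F_att = 1·(g−p) = 1·(-19,-2) = (-19.0000,-2.0000)
o1: d²=20 ≤ ρ²=49; F_rep = 4·(4,2)/20² = (0.0400,0.0200)
o2: d²=292 > ρ²=49 → inactive
o3: d²=137 > ρ²=49 → inactive
o4: d²=194 > ρ²=49 → inactive
F = F_att + ΣF_rep = (-18.9600,-1.9800)
Δp = p'−p = (-0.9480,-0.0990); α = Δx/Fx = (-237/250) / (-474/25) = 1/20
check: Δy/Fy = (-99/1000) / (-99/50) = 1/20 ✓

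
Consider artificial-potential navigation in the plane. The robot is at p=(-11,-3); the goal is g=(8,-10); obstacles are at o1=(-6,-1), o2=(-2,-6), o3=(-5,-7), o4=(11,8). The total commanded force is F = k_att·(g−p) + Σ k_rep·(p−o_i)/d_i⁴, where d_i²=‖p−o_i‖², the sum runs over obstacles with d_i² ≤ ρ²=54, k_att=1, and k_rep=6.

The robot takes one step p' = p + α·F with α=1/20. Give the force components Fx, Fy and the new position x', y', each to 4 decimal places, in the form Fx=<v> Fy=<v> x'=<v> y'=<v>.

F_att = 1·(g−p) = 1·(19,-7) = (19.0000,-7.0000)
o1: d²=29 ≤ ρ²=54; F_rep = 6·(-5,-2)/29² = (-0.0357,-0.0143)
o2: d²=90 > ρ²=54 → inactive
o3: d²=52 ≤ ρ²=54; F_rep = 6·(-6,4)/52² = (-0.0133,0.0089)
o4: d²=605 > ρ²=54 → inactive
F = F_att + ΣF_rep = (18.9510,-7.0054)
p' = p + 1/20·F = (-10.0524,-3.3503)

Fx=18.9510 Fy=-7.0054 x'=-10.0524 y'=-3.3503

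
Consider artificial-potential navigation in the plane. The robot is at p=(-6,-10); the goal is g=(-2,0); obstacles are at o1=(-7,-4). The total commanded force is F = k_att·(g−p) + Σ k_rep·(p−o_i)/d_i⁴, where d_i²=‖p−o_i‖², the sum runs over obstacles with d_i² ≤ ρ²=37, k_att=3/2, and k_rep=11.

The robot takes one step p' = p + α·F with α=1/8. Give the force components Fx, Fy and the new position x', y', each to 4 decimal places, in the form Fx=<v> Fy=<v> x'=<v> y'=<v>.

F_att = 3/2·(g−p) = 3/2·(4,10) = (6.0000,15.0000)
o1: d²=37 ≤ ρ²=37; F_rep = 11·(1,-6)/37² = (0.0080,-0.0482)
F = F_att + ΣF_rep = (6.0080,14.9518)
p' = p + 1/8·F = (-5.2490,-8.1310)

Fx=6.0080 Fy=14.9518 x'=-5.2490 y'=-8.1310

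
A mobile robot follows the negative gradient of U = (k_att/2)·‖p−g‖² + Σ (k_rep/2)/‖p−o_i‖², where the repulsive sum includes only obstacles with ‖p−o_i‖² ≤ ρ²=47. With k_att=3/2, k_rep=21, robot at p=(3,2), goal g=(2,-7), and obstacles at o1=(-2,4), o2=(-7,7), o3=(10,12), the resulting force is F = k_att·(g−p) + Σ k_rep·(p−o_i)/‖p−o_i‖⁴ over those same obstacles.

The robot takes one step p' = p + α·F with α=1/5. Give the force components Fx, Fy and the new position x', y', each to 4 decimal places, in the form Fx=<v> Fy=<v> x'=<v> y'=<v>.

Fx=-1.3751 Fy=-13.5499 x'=2.7250 y'=-0.7100

F_att = 3/2·(g−p) = 3/2·(-1,-9) = (-1.5000,-13.5000)
o1: d²=29 ≤ ρ²=47; F_rep = 21·(5,-2)/29² = (0.1249,-0.0499)
o2: d²=125 > ρ²=47 → inactive
o3: d²=149 > ρ²=47 → inactive
F = F_att + ΣF_rep = (-1.3751,-13.5499)
p' = p + 1/5·F = (2.7250,-0.7100)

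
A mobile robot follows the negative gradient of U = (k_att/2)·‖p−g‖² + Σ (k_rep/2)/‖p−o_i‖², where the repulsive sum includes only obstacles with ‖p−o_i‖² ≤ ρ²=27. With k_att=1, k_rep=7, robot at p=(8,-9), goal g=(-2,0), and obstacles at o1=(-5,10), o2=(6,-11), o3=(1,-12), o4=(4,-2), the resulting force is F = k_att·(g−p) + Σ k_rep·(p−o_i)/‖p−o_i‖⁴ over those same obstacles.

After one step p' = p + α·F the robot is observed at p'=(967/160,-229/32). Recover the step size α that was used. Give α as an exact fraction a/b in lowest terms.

F_att = 1·(g−p) = 1·(-10,9) = (-10.0000,9.0000)
o1: d²=530 > ρ²=27 → inactive
o2: d²=8 ≤ ρ²=27; F_rep = 7·(2,2)/8² = (0.2188,0.2188)
o3: d²=58 > ρ²=27 → inactive
o4: d²=65 > ρ²=27 → inactive
F = F_att + ΣF_rep = (-9.7812,9.2188)
Δp = p'−p = (-1.9563,1.8438); α = Δx/Fx = (-313/160) / (-313/32) = 1/5
check: Δy/Fy = (59/32) / (295/32) = 1/5 ✓

α = 1/5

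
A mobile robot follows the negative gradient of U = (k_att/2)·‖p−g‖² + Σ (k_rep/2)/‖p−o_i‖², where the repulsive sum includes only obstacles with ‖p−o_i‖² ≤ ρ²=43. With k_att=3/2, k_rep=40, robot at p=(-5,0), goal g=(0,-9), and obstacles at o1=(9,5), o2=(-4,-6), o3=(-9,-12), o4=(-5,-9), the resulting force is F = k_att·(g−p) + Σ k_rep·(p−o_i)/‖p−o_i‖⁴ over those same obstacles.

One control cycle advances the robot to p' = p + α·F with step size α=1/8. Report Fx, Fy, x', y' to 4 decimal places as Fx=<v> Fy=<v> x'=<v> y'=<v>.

F_att = 3/2·(g−p) = 3/2·(5,-9) = (7.5000,-13.5000)
o1: d²=221 > ρ²=43 → inactive
o2: d²=37 ≤ ρ²=43; F_rep = 40·(-1,6)/37² = (-0.0292,0.1753)
o3: d²=160 > ρ²=43 → inactive
o4: d²=81 > ρ²=43 → inactive
F = F_att + ΣF_rep = (7.4708,-13.3247)
p' = p + 1/8·F = (-4.0662,-1.6656)

Fx=7.4708 Fy=-13.3247 x'=-4.0662 y'=-1.6656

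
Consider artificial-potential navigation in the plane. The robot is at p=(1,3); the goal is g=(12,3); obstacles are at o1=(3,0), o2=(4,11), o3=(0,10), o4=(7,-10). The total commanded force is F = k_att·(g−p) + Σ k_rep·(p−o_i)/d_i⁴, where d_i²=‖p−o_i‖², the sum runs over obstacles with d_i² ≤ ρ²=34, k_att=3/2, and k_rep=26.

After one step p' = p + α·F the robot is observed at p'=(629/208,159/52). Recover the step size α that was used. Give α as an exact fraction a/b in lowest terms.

α = 1/8

F_att = 3/2·(g−p) = 3/2·(11,0) = (16.5000,0.0000)
o1: d²=13 ≤ ρ²=34; F_rep = 26·(-2,3)/13² = (-0.3077,0.4615)
o2: d²=73 > ρ²=34 → inactive
o3: d²=50 > ρ²=34 → inactive
o4: d²=205 > ρ²=34 → inactive
F = F_att + ΣF_rep = (16.1923,0.4615)
Δp = p'−p = (2.0240,0.0577); α = Δx/Fx = (421/208) / (421/26) = 1/8
check: Δy/Fy = (3/52) / (6/13) = 1/8 ✓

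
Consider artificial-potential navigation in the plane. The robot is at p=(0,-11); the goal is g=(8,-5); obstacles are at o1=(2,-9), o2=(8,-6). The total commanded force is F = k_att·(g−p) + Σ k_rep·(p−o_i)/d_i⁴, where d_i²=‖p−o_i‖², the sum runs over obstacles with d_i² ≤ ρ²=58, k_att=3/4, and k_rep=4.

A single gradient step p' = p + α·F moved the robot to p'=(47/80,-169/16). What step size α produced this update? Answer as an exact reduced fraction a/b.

α = 1/10

F_att = 3/4·(g−p) = 3/4·(8,6) = (6.0000,4.5000)
o1: d²=8 ≤ ρ²=58; F_rep = 4·(-2,-2)/8² = (-0.1250,-0.1250)
o2: d²=89 > ρ²=58 → inactive
F = F_att + ΣF_rep = (5.8750,4.3750)
Δp = p'−p = (0.5875,0.4375); α = Δx/Fx = (47/80) / (47/8) = 1/10
check: Δy/Fy = (7/16) / (35/8) = 1/10 ✓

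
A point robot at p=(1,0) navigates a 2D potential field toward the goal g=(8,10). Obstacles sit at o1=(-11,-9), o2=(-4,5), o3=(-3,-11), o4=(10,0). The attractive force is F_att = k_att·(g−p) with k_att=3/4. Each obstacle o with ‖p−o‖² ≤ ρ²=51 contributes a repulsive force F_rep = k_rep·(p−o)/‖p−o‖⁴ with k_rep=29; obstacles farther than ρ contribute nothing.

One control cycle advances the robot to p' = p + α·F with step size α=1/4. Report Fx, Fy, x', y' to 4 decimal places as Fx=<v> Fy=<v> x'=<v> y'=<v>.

F_att = 3/4·(g−p) = 3/4·(7,10) = (5.2500,7.5000)
o1: d²=225 > ρ²=51 → inactive
o2: d²=50 ≤ ρ²=51; F_rep = 29·(5,-5)/50² = (0.0580,-0.0580)
o3: d²=137 > ρ²=51 → inactive
o4: d²=81 > ρ²=51 → inactive
F = F_att + ΣF_rep = (5.3080,7.4420)
p' = p + 1/4·F = (2.3270,1.8605)

Fx=5.3080 Fy=7.4420 x'=2.3270 y'=1.8605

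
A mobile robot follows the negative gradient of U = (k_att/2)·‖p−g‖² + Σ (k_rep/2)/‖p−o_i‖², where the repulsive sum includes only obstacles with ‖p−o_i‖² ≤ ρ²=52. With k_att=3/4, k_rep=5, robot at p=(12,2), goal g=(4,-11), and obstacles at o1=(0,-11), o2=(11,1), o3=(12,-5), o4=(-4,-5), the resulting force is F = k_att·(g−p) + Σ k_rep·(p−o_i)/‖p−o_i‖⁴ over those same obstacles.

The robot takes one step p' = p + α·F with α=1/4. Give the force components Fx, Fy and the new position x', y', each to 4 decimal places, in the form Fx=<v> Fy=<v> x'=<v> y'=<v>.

Fx=-4.7500 Fy=-8.4854 x'=10.8125 y'=-0.1214

F_att = 3/4·(g−p) = 3/4·(-8,-13) = (-6.0000,-9.7500)
o1: d²=313 > ρ²=52 → inactive
o2: d²=2 ≤ ρ²=52; F_rep = 5·(1,1)/2² = (1.2500,1.2500)
o3: d²=49 ≤ ρ²=52; F_rep = 5·(0,7)/49² = (0.0000,0.0146)
o4: d²=305 > ρ²=52 → inactive
F = F_att + ΣF_rep = (-4.7500,-8.4854)
p' = p + 1/4·F = (10.8125,-0.1214)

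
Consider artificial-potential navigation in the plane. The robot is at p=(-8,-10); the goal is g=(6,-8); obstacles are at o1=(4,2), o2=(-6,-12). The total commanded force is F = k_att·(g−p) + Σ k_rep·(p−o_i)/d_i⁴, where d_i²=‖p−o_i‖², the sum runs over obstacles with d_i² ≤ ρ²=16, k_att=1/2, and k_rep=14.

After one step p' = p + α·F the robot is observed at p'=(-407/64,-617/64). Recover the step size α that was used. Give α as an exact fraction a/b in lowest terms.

α = 1/4

F_att = 1/2·(g−p) = 1/2·(14,2) = (7.0000,1.0000)
o1: d²=288 > ρ²=16 → inactive
o2: d²=8 ≤ ρ²=16; F_rep = 14·(-2,2)/8² = (-0.4375,0.4375)
F = F_att + ΣF_rep = (6.5625,1.4375)
Δp = p'−p = (1.6406,0.3594); α = Δx/Fx = (105/64) / (105/16) = 1/4
check: Δy/Fy = (23/64) / (23/16) = 1/4 ✓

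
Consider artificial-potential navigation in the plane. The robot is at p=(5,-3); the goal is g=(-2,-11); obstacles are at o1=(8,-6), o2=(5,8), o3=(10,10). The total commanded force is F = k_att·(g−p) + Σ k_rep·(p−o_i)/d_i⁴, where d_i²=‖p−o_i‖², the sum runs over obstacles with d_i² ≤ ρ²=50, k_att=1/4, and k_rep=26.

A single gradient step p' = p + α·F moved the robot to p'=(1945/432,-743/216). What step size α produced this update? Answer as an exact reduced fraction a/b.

α = 1/4

F_att = 1/4·(g−p) = 1/4·(-7,-8) = (-1.7500,-2.0000)
o1: d²=18 ≤ ρ²=50; F_rep = 26·(-3,3)/18² = (-0.2407,0.2407)
o2: d²=121 > ρ²=50 → inactive
o3: d²=194 > ρ²=50 → inactive
F = F_att + ΣF_rep = (-1.9907,-1.7593)
Δp = p'−p = (-0.4977,-0.4398); α = Δx/Fx = (-215/432) / (-215/108) = 1/4
check: Δy/Fy = (-95/216) / (-95/54) = 1/4 ✓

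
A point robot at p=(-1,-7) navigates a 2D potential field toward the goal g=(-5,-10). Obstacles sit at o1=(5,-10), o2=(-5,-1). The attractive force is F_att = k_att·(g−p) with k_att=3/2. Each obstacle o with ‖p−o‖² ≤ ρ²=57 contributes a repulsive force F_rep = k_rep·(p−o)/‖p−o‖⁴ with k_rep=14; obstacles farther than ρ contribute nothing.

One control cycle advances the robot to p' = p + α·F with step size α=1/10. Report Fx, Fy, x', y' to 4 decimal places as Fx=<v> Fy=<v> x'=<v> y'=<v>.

Fx=-6.0208 Fy=-4.5103 x'=-1.6021 y'=-7.4510

F_att = 3/2·(g−p) = 3/2·(-4,-3) = (-6.0000,-4.5000)
o1: d²=45 ≤ ρ²=57; F_rep = 14·(-6,3)/45² = (-0.0415,0.0207)
o2: d²=52 ≤ ρ²=57; F_rep = 14·(4,-6)/52² = (0.0207,-0.0311)
F = F_att + ΣF_rep = (-6.0208,-4.5103)
p' = p + 1/10·F = (-1.6021,-7.4510)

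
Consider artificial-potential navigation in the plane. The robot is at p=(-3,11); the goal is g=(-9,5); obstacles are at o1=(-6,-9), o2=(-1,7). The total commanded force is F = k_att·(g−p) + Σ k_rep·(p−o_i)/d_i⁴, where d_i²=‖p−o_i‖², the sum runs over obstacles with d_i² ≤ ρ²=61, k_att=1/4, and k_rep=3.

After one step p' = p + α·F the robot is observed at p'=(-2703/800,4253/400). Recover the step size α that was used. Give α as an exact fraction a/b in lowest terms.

F_att = 1/4·(g−p) = 1/4·(-6,-6) = (-1.5000,-1.5000)
o1: d²=409 > ρ²=61 → inactive
o2: d²=20 ≤ ρ²=61; F_rep = 3·(-2,4)/20² = (-0.0150,0.0300)
F = F_att + ΣF_rep = (-1.5150,-1.4700)
Δp = p'−p = (-0.3787,-0.3675); α = Δx/Fx = (-303/800) / (-303/200) = 1/4
check: Δy/Fy = (-147/400) / (-147/100) = 1/4 ✓

α = 1/4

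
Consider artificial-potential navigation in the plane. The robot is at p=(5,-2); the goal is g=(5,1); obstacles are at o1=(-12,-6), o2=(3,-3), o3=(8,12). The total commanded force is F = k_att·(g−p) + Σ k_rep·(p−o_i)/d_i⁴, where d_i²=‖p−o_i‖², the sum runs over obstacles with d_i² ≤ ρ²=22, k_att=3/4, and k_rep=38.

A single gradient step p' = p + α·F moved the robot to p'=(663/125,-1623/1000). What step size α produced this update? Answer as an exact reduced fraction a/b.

α = 1/10

F_att = 3/4·(g−p) = 3/4·(0,3) = (0.0000,2.2500)
o1: d²=305 > ρ²=22 → inactive
o2: d²=5 ≤ ρ²=22; F_rep = 38·(2,1)/5² = (3.0400,1.5200)
o3: d²=205 > ρ²=22 → inactive
F = F_att + ΣF_rep = (3.0400,3.7700)
Δp = p'−p = (0.3040,0.3770); α = Δx/Fx = (38/125) / (76/25) = 1/10
check: Δy/Fy = (377/1000) / (377/100) = 1/10 ✓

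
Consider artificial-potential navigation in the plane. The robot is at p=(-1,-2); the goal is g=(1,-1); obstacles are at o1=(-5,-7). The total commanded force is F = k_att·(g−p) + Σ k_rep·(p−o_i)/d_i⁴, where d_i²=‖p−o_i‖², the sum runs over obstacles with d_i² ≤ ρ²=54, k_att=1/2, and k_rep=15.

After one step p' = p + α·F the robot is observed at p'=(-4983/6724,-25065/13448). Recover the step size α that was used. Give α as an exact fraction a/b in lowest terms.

F_att = 1/2·(g−p) = 1/2·(2,1) = (1.0000,0.5000)
o1: d²=41 ≤ ρ²=54; F_rep = 15·(4,5)/41² = (0.0357,0.0446)
F = F_att + ΣF_rep = (1.0357,0.5446)
Δp = p'−p = (0.2589,0.1362); α = Δx/Fx = (1741/6724) / (1741/1681) = 1/4
check: Δy/Fy = (1831/13448) / (1831/3362) = 1/4 ✓

α = 1/4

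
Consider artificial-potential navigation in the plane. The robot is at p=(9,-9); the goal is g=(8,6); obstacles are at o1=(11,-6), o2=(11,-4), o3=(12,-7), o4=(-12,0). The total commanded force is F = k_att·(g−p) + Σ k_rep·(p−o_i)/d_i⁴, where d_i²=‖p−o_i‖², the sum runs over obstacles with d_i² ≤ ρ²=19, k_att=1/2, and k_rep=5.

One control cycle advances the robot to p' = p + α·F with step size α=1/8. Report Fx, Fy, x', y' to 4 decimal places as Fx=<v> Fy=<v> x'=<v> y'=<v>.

F_att = 1/2·(g−p) = 1/2·(-1,15) = (-0.5000,7.5000)
o1: d²=13 ≤ ρ²=19; F_rep = 5·(-2,-3)/13² = (-0.0592,-0.0888)
o2: d²=29 > ρ²=19 → inactive
o3: d²=13 ≤ ρ²=19; F_rep = 5·(-3,-2)/13² = (-0.0888,-0.0592)
o4: d²=522 > ρ²=19 → inactive
F = F_att + ΣF_rep = (-0.6479,7.3521)
p' = p + 1/8·F = (8.9190,-8.0810)

Fx=-0.6479 Fy=7.3521 x'=8.9190 y'=-8.0810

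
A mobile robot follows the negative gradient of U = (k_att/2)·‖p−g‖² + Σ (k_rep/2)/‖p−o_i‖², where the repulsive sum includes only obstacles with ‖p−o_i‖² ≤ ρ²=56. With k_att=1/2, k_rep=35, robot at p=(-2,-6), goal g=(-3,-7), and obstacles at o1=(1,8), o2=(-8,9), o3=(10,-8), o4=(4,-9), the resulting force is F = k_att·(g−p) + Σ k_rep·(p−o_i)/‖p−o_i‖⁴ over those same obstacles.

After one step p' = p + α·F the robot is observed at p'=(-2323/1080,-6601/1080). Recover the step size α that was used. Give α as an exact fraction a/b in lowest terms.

F_att = 1/2·(g−p) = 1/2·(-1,-1) = (-0.5000,-0.5000)
o1: d²=205 > ρ²=56 → inactive
o2: d²=261 > ρ²=56 → inactive
o3: d²=148 > ρ²=56 → inactive
o4: d²=45 ≤ ρ²=56; F_rep = 35·(-6,3)/45² = (-0.1037,0.0519)
F = F_att + ΣF_rep = (-0.6037,-0.4481)
Δp = p'−p = (-0.1509,-0.1120); α = Δx/Fx = (-163/1080) / (-163/270) = 1/4
check: Δy/Fy = (-121/1080) / (-121/270) = 1/4 ✓

α = 1/4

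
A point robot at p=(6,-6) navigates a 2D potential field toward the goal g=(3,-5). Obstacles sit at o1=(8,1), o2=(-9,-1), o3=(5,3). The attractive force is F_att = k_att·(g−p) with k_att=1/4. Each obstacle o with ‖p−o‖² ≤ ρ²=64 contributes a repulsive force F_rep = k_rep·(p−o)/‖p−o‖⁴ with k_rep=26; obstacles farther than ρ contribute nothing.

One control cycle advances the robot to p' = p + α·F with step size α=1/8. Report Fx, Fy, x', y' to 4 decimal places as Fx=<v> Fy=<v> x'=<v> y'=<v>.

Fx=-0.7685 Fy=0.1852 x'=5.9039 y'=-5.9768

F_att = 1/4·(g−p) = 1/4·(-3,1) = (-0.7500,0.2500)
o1: d²=53 ≤ ρ²=64; F_rep = 26·(-2,-7)/53² = (-0.0185,-0.0648)
o2: d²=250 > ρ²=64 → inactive
o3: d²=82 > ρ²=64 → inactive
F = F_att + ΣF_rep = (-0.7685,0.1852)
p' = p + 1/8·F = (5.9039,-5.9768)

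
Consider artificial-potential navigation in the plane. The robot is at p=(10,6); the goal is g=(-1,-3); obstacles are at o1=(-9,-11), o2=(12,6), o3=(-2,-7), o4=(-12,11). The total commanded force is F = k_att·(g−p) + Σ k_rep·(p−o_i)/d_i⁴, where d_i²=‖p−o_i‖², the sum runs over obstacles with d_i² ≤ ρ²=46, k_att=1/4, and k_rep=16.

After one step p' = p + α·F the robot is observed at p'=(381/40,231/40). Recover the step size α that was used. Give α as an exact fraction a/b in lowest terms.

F_att = 1/4·(g−p) = 1/4·(-11,-9) = (-2.7500,-2.2500)
o1: d²=650 > ρ²=46 → inactive
o2: d²=4 ≤ ρ²=46; F_rep = 16·(-2,0)/4² = (-2.0000,0.0000)
o3: d²=313 > ρ²=46 → inactive
o4: d²=509 > ρ²=46 → inactive
F = F_att + ΣF_rep = (-4.7500,-2.2500)
Δp = p'−p = (-0.4750,-0.2250); α = Δx/Fx = (-19/40) / (-19/4) = 1/10
check: Δy/Fy = (-9/40) / (-9/4) = 1/10 ✓

α = 1/10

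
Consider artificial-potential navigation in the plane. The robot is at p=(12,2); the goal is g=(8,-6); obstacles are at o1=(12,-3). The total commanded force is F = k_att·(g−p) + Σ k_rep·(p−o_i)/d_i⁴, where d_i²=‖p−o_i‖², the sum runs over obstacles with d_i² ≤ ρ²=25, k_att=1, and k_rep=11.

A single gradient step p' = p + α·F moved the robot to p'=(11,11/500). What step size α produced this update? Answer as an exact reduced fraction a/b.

α = 1/4

F_att = 1·(g−p) = 1·(-4,-8) = (-4.0000,-8.0000)
o1: d²=25 ≤ ρ²=25; F_rep = 11·(0,5)/25² = (0.0000,0.0880)
F = F_att + ΣF_rep = (-4.0000,-7.9120)
Δp = p'−p = (-1.0000,-1.9780); α = Δx/Fx = (-1) / (-4) = 1/4
check: Δy/Fy = (-989/500) / (-989/125) = 1/4 ✓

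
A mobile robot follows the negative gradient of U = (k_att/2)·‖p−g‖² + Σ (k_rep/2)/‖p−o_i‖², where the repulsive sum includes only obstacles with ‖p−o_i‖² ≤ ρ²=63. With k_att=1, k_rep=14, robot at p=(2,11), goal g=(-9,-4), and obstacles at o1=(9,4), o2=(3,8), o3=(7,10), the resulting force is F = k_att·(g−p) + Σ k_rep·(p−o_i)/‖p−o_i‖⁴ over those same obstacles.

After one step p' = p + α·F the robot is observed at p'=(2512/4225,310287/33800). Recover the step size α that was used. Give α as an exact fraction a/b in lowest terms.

F_att = 1·(g−p) = 1·(-11,-15) = (-11.0000,-15.0000)
o1: d²=98 > ρ²=63 → inactive
o2: d²=10 ≤ ρ²=63; F_rep = 14·(-1,3)/10² = (-0.1400,0.4200)
o3: d²=26 ≤ ρ²=63; F_rep = 14·(-5,1)/26² = (-0.1036,0.0207)
F = F_att + ΣF_rep = (-11.2436,-14.5593)
Δp = p'−p = (-1.4054,-1.8199); α = Δx/Fx = (-5938/4225) / (-47504/4225) = 1/8
check: Δy/Fy = (-61513/33800) / (-61513/4225) = 1/8 ✓

α = 1/8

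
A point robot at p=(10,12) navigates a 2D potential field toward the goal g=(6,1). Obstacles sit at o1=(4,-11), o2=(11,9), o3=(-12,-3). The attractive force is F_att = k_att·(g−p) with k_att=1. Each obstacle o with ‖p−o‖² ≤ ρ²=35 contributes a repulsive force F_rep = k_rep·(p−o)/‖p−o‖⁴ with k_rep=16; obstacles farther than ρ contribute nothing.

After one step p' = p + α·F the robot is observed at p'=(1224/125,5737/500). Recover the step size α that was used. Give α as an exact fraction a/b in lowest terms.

α = 1/20

F_att = 1·(g−p) = 1·(-4,-11) = (-4.0000,-11.0000)
o1: d²=565 > ρ²=35 → inactive
o2: d²=10 ≤ ρ²=35; F_rep = 16·(-1,3)/10² = (-0.1600,0.4800)
o3: d²=709 > ρ²=35 → inactive
F = F_att + ΣF_rep = (-4.1600,-10.5200)
Δp = p'−p = (-0.2080,-0.5260); α = Δx/Fx = (-26/125) / (-104/25) = 1/20
check: Δy/Fy = (-263/500) / (-263/25) = 1/20 ✓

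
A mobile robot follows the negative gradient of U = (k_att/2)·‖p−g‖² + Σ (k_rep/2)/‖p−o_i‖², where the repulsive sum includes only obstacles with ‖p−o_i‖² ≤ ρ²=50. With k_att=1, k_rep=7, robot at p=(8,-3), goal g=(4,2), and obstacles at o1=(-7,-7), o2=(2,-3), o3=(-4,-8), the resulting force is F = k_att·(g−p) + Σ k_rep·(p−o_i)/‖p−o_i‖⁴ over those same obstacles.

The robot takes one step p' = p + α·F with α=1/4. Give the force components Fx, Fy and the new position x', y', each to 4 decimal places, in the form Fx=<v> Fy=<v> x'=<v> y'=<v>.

Fx=-3.9676 Fy=5.0000 x'=7.0081 y'=-1.7500

F_att = 1·(g−p) = 1·(-4,5) = (-4.0000,5.0000)
o1: d²=241 > ρ²=50 → inactive
o2: d²=36 ≤ ρ²=50; F_rep = 7·(6,0)/36² = (0.0324,0.0000)
o3: d²=169 > ρ²=50 → inactive
F = F_att + ΣF_rep = (-3.9676,5.0000)
p' = p + 1/4·F = (7.0081,-1.7500)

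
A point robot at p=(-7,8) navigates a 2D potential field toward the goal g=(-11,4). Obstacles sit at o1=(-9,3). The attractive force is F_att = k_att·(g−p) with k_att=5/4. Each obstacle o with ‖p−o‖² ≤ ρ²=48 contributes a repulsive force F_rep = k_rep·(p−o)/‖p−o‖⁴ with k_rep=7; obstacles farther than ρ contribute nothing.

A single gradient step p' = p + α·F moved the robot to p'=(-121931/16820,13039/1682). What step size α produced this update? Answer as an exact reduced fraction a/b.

F_att = 5/4·(g−p) = 5/4·(-4,-4) = (-5.0000,-5.0000)
o1: d²=29 ≤ ρ²=48; F_rep = 7·(2,5)/29² = (0.0166,0.0416)
F = F_att + ΣF_rep = (-4.9834,-4.9584)
Δp = p'−p = (-0.2492,-0.2479); α = Δx/Fx = (-4191/16820) / (-4191/841) = 1/20
check: Δy/Fy = (-417/1682) / (-4170/841) = 1/20 ✓

α = 1/20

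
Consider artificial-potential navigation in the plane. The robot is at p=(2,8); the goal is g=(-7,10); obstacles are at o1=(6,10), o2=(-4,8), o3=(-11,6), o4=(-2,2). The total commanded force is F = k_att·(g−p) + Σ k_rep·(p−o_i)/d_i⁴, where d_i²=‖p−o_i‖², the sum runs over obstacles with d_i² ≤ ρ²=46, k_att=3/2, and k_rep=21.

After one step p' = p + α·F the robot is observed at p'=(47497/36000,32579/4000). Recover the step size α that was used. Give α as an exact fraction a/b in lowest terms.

F_att = 3/2·(g−p) = 3/2·(-9,2) = (-13.5000,3.0000)
o1: d²=20 ≤ ρ²=46; F_rep = 21·(-4,-2)/20² = (-0.2100,-0.1050)
o2: d²=36 ≤ ρ²=46; F_rep = 21·(6,0)/36² = (0.0972,0.0000)
o3: d²=173 > ρ²=46 → inactive
o4: d²=52 > ρ²=46 → inactive
F = F_att + ΣF_rep = (-13.6128,2.8950)
Δp = p'−p = (-0.6806,0.1447); α = Δx/Fx = (-24503/36000) / (-24503/1800) = 1/20
check: Δy/Fy = (579/4000) / (579/200) = 1/20 ✓

α = 1/20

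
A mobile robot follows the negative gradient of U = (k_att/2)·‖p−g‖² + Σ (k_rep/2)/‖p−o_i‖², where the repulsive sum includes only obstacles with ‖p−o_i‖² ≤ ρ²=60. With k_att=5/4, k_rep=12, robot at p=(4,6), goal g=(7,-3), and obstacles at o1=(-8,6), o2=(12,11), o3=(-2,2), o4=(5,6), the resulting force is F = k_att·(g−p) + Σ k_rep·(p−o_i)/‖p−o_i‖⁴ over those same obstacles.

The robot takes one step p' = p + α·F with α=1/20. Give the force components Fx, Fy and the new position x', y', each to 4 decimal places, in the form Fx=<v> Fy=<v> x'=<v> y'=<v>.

F_att = 5/4·(g−p) = 5/4·(3,-9) = (3.7500,-11.2500)
o1: d²=144 > ρ²=60 → inactive
o2: d²=89 > ρ²=60 → inactive
o3: d²=52 ≤ ρ²=60; F_rep = 12·(6,4)/52² = (0.0266,0.0178)
o4: d²=1 ≤ ρ²=60; F_rep = 12·(-1,0)/1² = (-12.0000,0.0000)
F = F_att + ΣF_rep = (-8.2234,-11.2322)
p' = p + 1/20·F = (3.5888,5.4384)

Fx=-8.2234 Fy=-11.2322 x'=3.5888 y'=5.4384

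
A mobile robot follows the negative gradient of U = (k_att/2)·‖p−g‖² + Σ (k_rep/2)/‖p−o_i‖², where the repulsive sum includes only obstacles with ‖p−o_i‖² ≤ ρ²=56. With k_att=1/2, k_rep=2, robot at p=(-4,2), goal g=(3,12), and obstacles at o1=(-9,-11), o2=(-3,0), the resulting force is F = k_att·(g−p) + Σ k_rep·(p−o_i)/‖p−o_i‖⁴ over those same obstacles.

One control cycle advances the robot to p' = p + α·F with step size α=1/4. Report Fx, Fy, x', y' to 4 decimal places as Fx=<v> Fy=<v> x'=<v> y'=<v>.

F_att = 1/2·(g−p) = 1/2·(7,10) = (3.5000,5.0000)
o1: d²=194 > ρ²=56 → inactive
o2: d²=5 ≤ ρ²=56; F_rep = 2·(-1,2)/5² = (-0.0800,0.1600)
F = F_att + ΣF_rep = (3.4200,5.1600)
p' = p + 1/4·F = (-3.1450,3.2900)

Fx=3.4200 Fy=5.1600 x'=-3.1450 y'=3.2900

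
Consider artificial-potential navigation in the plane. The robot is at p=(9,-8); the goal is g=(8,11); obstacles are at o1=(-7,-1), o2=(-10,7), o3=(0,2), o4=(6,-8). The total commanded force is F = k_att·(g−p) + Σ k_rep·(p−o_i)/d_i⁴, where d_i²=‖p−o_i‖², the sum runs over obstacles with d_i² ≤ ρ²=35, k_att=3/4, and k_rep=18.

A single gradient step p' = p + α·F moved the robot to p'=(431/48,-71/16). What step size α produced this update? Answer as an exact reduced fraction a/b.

α = 1/4

F_att = 3/4·(g−p) = 3/4·(-1,19) = (-0.7500,14.2500)
o1: d²=305 > ρ²=35 → inactive
o2: d²=586 > ρ²=35 → inactive
o3: d²=181 > ρ²=35 → inactive
o4: d²=9 ≤ ρ²=35; F_rep = 18·(3,0)/9² = (0.6667,0.0000)
F = F_att + ΣF_rep = (-0.0833,14.2500)
Δp = p'−p = (-0.0208,3.5625); α = Δx/Fx = (-1/48) / (-1/12) = 1/4
check: Δy/Fy = (57/16) / (57/4) = 1/4 ✓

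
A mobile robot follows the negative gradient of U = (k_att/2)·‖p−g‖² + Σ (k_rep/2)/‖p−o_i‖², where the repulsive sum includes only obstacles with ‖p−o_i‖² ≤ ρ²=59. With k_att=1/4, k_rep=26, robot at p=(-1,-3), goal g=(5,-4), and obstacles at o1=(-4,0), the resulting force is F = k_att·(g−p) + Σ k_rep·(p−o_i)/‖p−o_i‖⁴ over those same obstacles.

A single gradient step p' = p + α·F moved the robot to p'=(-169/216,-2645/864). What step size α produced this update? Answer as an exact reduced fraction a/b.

F_att = 1/4·(g−p) = 1/4·(6,-1) = (1.5000,-0.2500)
o1: d²=18 ≤ ρ²=59; F_rep = 26·(3,-3)/18² = (0.2407,-0.2407)
F = F_att + ΣF_rep = (1.7407,-0.4907)
Δp = p'−p = (0.2176,-0.0613); α = Δx/Fx = (47/216) / (47/27) = 1/8
check: Δy/Fy = (-53/864) / (-53/108) = 1/8 ✓

α = 1/8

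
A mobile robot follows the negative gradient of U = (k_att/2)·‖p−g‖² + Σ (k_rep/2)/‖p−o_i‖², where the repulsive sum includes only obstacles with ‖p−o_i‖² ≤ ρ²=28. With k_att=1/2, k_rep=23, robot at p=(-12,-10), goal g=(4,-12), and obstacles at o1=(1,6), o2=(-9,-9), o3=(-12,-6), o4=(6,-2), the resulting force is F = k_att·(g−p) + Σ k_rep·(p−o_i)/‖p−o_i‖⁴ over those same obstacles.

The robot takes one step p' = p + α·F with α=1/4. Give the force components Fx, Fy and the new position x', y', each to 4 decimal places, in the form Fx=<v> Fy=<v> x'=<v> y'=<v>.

F_att = 1/2·(g−p) = 1/2·(16,-2) = (8.0000,-1.0000)
o1: d²=425 > ρ²=28 → inactive
o2: d²=10 ≤ ρ²=28; F_rep = 23·(-3,-1)/10² = (-0.6900,-0.2300)
o3: d²=16 ≤ ρ²=28; F_rep = 23·(0,-4)/16² = (0.0000,-0.3594)
o4: d²=388 > ρ²=28 → inactive
F = F_att + ΣF_rep = (7.3100,-1.5894)
p' = p + 1/4·F = (-10.1725,-10.3973)

Fx=7.3100 Fy=-1.5894 x'=-10.1725 y'=-10.3973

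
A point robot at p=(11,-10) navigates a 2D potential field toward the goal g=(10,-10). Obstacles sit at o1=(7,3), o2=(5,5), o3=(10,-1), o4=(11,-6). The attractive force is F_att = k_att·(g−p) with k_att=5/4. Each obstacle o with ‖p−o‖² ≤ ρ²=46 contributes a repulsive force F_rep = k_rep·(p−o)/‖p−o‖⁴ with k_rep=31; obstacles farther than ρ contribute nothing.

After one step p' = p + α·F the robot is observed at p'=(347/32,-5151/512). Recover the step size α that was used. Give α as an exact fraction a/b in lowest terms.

F_att = 5/4·(g−p) = 5/4·(-1,0) = (-1.2500,0.0000)
o1: d²=185 > ρ²=46 → inactive
o2: d²=261 > ρ²=46 → inactive
o3: d²=82 > ρ²=46 → inactive
o4: d²=16 ≤ ρ²=46; F_rep = 31·(0,-4)/16² = (0.0000,-0.4844)
F = F_att + ΣF_rep = (-1.2500,-0.4844)
Δp = p'−p = (-0.1562,-0.0605); α = Δx/Fx = (-5/32) / (-5/4) = 1/8
check: Δy/Fy = (-31/512) / (-31/64) = 1/8 ✓

α = 1/8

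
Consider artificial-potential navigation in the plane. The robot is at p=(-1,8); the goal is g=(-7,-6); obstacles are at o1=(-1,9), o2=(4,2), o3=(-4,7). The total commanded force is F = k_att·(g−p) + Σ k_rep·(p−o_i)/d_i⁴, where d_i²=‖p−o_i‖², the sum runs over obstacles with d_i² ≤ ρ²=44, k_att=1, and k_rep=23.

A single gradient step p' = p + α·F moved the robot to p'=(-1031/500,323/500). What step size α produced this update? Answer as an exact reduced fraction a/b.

F_att = 1·(g−p) = 1·(-6,-14) = (-6.0000,-14.0000)
o1: d²=1 ≤ ρ²=44; F_rep = 23·(0,-1)/1² = (0.0000,-23.0000)
o2: d²=61 > ρ²=44 → inactive
o3: d²=10 ≤ ρ²=44; F_rep = 23·(3,1)/10² = (0.6900,0.2300)
F = F_att + ΣF_rep = (-5.3100,-36.7700)
Δp = p'−p = (-1.0620,-7.3540); α = Δx/Fx = (-531/500) / (-531/100) = 1/5
check: Δy/Fy = (-3677/500) / (-3677/100) = 1/5 ✓

α = 1/5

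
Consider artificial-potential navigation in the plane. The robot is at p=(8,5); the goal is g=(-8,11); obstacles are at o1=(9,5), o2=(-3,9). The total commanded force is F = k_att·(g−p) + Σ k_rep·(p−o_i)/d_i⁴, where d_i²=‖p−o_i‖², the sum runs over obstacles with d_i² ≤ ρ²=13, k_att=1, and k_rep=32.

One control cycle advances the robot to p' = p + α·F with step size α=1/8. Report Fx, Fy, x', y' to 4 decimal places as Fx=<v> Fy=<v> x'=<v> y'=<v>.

Fx=-48.0000 Fy=6.0000 x'=2.0000 y'=5.7500

F_att = 1·(g−p) = 1·(-16,6) = (-16.0000,6.0000)
o1: d²=1 ≤ ρ²=13; F_rep = 32·(-1,0)/1² = (-32.0000,0.0000)
o2: d²=137 > ρ²=13 → inactive
F = F_att + ΣF_rep = (-48.0000,6.0000)
p' = p + 1/8·F = (2.0000,5.7500)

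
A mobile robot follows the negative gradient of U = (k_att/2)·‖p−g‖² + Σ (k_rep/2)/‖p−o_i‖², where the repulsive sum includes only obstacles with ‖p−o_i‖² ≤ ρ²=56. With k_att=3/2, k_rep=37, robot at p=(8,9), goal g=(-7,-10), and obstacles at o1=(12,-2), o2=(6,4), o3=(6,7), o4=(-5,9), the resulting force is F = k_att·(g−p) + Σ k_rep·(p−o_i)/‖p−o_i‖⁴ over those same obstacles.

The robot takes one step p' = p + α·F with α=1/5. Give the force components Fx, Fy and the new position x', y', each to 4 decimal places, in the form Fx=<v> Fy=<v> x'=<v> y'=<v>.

F_att = 3/2·(g−p) = 3/2·(-15,-19) = (-22.5000,-28.5000)
o1: d²=137 > ρ²=56 → inactive
o2: d²=29 ≤ ρ²=56; F_rep = 37·(2,5)/29² = (0.0880,0.2200)
o3: d²=8 ≤ ρ²=56; F_rep = 37·(2,2)/8² = (1.1562,1.1562)
o4: d²=169 > ρ²=56 → inactive
F = F_att + ΣF_rep = (-21.2558,-27.1238)
p' = p + 1/5·F = (3.7488,3.5752)

Fx=-21.2558 Fy=-27.1238 x'=3.7488 y'=3.5752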